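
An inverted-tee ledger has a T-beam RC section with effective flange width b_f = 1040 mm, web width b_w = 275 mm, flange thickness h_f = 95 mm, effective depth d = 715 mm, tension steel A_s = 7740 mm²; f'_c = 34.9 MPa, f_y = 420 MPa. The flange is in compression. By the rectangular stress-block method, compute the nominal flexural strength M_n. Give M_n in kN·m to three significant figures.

M_n ≈ 2150 kN·m

Tension: T = A_s f_y = 7740 × 420 = 3250800 N.
Try a within the flange: a = T/(0.85 f'_c b_f) = 3250800/(0.85 × 34.9 × 1040) = 105.37 mm.
a = 105.37 > h_f = 95 mm: the block extends into the web. Split into flange-overhang and web parts.
C_f = 0.85 f'_c (b_f − b_w) h_f = 0.85 × 34.9 × (1040 − 275) × 95 = 2155904 N.
Remaining web compression depth: a_w = (T − C_f)/(0.85 f'_c b_w) = (3250800 − 2155904)/(0.85 × 34.9 × 275) = 134.21 mm.
M_n = C_f(d − h_f/2) + (T − C_f)(d − a_w/2) = 2155904 × (715 − 47.5) + 1094896 × (715 − 67.105) = 1439.07 + 709.38 = 2148.45 × 10⁶ N·mm.
M_n = 2148.45 kN·m.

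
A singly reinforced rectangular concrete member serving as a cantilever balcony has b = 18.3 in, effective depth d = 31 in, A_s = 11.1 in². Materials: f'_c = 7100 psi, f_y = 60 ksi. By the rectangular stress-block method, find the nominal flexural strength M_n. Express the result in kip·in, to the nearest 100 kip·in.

M_n ≈ 18600 kip·in

T = A_s f_y = 11.1 × 60 = 666 kips.
a = T/(0.85 f'_c b) = 666/(0.85 × 7.1 × 18.3) = 6.030 in.
M_n = T(d − a/2) = 666 × (31 − 3.015) = 18638.0 kip·in.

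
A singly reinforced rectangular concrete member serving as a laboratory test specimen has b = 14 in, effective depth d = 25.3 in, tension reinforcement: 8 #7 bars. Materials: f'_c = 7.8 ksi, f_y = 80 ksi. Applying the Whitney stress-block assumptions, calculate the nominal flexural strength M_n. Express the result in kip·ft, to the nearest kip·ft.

A_s = 8 × 0.6 = 4.8 in².
T = A_s f_y = 4.8 × 80 = 384 kips.
a = T/(0.85 f'_c b) = 384/(0.85 × 7.8 × 14) = 4.137 in.
M_n = T(d − a/2) = 384 × (25.3 − 2.0685) = 8920.9 kip·in = 8920.9/12 = 743.41 kip·ft.

M_n ≈ 743 kip·ft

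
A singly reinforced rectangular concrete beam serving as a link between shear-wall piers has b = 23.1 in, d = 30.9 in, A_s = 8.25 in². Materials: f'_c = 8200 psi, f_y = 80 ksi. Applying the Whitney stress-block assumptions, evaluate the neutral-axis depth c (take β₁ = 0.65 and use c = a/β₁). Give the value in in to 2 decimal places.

T = A_s f_y = 8.25 × 80 = 660 kips.
a = T/(0.85 f'_c b) = 660/(0.85 × 8.2 × 23.1) = 4.0992 in.
With β₁ = 0.65, c = a/β₁ = 4.0992/0.65 = 6.31 in.

c ≈ 6.31 in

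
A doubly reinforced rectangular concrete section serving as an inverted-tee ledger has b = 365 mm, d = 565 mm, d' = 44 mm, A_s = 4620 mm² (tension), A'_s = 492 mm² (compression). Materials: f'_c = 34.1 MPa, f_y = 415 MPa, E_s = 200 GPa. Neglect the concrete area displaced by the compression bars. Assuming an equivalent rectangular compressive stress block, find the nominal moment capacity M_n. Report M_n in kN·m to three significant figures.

M_n ≈ 936 kN·m

Assume both tension and compression steel yield.
Net tension couple steel: A_s − A'_s = 4128 mm².
a = (A_s − A'_s) f_y / (0.85 f'_c b) = 1713120/(0.85 × 34.1 × 365) = 161.93 mm.
c = a/β₁ = 161.93/0.806 = 200.91 mm; ε'_s = 0.003(c − d')/c = 0.0023 ≥ f_y/E_s = 0.0021, so compression steel does yield.
M_n = (A_s − A'_s) f_y (d − a/2) + A'_s f_y (d − d') = [1713120 × (565 − 80.965) + 204180 × (565 − 44)] × 10⁻⁶ = 829.21 + 106.38 = 935.59 kN·m.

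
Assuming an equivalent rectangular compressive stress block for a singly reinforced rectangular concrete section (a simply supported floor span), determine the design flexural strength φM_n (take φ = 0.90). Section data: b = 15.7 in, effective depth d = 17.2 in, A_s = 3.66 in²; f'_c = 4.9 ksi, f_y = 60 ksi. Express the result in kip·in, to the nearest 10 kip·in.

T = A_s f_y = 3.66 × 60 = 219.6 kips.
a = T/(0.85 f'_c b) = 219.6/(0.85 × 4.9 × 15.7) = 3.358 in.
M_n = T(d − a/2) = 219.6 × (17.2 − 1.679) = 3408.4 kip·in.
φM_n = 0.90 × 3408.4 = 3067.6 kip·in.

φM_n ≈ 3070 kip·in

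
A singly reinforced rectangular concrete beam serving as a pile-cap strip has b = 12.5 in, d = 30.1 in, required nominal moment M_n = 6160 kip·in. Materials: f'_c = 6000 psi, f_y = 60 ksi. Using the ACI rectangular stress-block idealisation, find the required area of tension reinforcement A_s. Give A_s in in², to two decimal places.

From M_n = 0.85 f'_c a b (d − a/2):
a = d − √(d² − 2M_n/(0.85 f'_c b)) = 30.1 − √(30.1² − 2 × 6160/(0.85 × 6 × 12.5)) = 3.403 in.
A_s = 0.85 f'_c a b / f_y = 0.85 × 6 × 3.403 × 12.5 / 60 = 3.616 in².

A_s ≈ 3.62 in²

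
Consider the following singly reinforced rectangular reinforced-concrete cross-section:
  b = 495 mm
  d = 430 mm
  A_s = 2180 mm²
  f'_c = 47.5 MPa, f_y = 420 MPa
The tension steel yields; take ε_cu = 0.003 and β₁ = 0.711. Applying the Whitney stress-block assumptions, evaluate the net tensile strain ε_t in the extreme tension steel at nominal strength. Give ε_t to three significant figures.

a = A_s f_y/(0.85 f'_c b) = 45.81 mm.
β₁ = 0.711, so c = a/β₁ = 45.81/0.711 = 64.43 mm.
From the linear strain diagram with ε_cu = 0.003: ε_t = 0.003 (d − c)/c = 0.003 × (430 − 64.43)/64.43 = 0.0170.
Since ε_t ≥ 0.005, the section is tension-controlled.

ε_t ≈ 0.0170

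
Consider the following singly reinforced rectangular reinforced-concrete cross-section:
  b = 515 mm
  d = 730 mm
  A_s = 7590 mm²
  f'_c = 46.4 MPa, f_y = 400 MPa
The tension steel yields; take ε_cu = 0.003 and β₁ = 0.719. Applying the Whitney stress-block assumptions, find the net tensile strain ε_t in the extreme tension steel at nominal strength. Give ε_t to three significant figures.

ε_t ≈ 0.00753

a = A_s f_y/(0.85 f'_c b) = 149.47 mm.
β₁ = 0.719, so c = a/β₁ = 149.47/0.719 = 207.89 mm.
From the linear strain diagram with ε_cu = 0.003: ε_t = 0.003 (d − c)/c = 0.003 × (730 − 207.89)/207.89 = 0.00753.
Since ε_t ≥ 0.005, the section is tension-controlled.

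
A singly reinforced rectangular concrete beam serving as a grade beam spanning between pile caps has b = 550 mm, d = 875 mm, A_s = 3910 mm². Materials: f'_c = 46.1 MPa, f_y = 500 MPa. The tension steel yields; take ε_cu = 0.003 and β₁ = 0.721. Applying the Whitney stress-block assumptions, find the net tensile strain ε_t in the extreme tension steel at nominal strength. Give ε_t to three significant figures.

a = A_s f_y/(0.85 f'_c b) = 90.71 mm.
β₁ = 0.721, so c = a/β₁ = 90.71/0.721 = 125.81 mm.
From the linear strain diagram with ε_cu = 0.003: ε_t = 0.003 (d − c)/c = 0.003 × (875 − 125.81)/125.81 = 0.0179.
Since ε_t ≥ 0.005, the section is tension-controlled.

ε_t ≈ 0.0179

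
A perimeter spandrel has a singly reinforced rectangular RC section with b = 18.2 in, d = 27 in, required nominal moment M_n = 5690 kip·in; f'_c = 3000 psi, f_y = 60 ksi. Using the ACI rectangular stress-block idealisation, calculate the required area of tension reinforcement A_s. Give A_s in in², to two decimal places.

A_s ≈ 3.87 in²

From M_n = 0.85 f'_c a b (d − a/2):
a = d − √(d² − 2M_n/(0.85 f'_c b)) = 27 − √(27² − 2 × 5690/(0.85 × 3 × 18.2)) = 5.005 in.
A_s = 0.85 f'_c a b / f_y = 0.85 × 3 × 5.005 × 18.2 / 60 = 3.871 in².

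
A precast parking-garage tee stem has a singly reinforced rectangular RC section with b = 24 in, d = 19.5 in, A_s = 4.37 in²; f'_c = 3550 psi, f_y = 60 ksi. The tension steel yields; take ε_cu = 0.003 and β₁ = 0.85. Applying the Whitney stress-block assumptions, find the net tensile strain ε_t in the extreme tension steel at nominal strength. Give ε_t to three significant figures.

a = A_s f_y/(0.85 f'_c b) = 3.621 in.
β₁ = 0.85, so c = a/β₁ = 3.621/0.85 = 4.260 in.
From the linear strain diagram with ε_cu = 0.003: ε_t = 0.003 (d − c)/c = 0.003 × (19.5 − 4.260)/4.260 = 0.0107.
Since ε_t ≥ 0.005, the section is tension-controlled.

ε_t ≈ 0.0107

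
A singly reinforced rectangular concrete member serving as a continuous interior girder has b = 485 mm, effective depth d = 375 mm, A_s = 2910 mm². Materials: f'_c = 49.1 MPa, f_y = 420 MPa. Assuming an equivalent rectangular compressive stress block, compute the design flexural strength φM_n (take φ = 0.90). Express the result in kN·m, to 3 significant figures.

T = A_s f_y = 2910 × 420 = 1222200 N = 1222.2 kN.
From C = T: a = T/(0.85 f'_c b) = 1222200/(0.85 × 49.1 × 485) = 60.38 mm.
M_n = T(d − a/2) = 1222.2 kN × (375 − 30.19) mm = 421.43 kN·m.
φM_n = 0.90 × 421.43 = 379.29 kN·m.

φM_n ≈ 379 kN·m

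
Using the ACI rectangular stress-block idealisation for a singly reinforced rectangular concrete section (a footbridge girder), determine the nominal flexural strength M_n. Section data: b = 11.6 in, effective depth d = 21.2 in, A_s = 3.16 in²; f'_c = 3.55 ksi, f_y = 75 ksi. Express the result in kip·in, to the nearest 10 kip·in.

T = A_s f_y = 3.16 × 75 = 237 kips.
a = T/(0.85 f'_c b) = 237/(0.85 × 3.55 × 11.6) = 6.771 in.
M_n = T(d − a/2) = 237 × (21.2 − 3.3855) = 4222.0 kip·in.

M_n ≈ 4220 kip·in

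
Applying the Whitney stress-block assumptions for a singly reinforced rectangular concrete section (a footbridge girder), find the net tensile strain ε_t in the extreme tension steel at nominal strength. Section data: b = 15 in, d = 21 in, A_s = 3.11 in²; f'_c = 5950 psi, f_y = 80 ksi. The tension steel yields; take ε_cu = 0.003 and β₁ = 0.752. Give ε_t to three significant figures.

ε_t ≈ 0.0114

a = A_s f_y/(0.85 f'_c b) = 3.280 in.
β₁ = 0.752, so c = a/β₁ = 3.280/0.752 = 4.362 in.
From the linear strain diagram with ε_cu = 0.003: ε_t = 0.003 (d − c)/c = 0.003 × (21 − 4.362)/4.362 = 0.0114.
Since ε_t ≥ 0.005, the section is tension-controlled.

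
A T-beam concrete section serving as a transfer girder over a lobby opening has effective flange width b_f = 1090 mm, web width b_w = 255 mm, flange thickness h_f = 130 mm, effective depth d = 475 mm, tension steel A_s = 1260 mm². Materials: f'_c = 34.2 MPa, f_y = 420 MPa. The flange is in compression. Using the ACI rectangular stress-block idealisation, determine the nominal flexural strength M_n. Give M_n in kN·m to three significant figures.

Tension: T = A_s f_y = 1260 × 420 = 529200 N.
Try a within the flange: a = T/(0.85 f'_c b_f) = 529200/(0.85 × 34.2 × 1090) = 16.70 mm.
Since a = 16.70 ≤ h_f = 130 mm, the stress block lies entirely in the flange; analyse as a rectangular beam of width b_f.
M_n = T(d − a/2) = 529200 × (475 − 8.35) = 246.95 × 10⁶ N·mm.
M_n = 246.95 kN·m.

M_n ≈ 247 kN·m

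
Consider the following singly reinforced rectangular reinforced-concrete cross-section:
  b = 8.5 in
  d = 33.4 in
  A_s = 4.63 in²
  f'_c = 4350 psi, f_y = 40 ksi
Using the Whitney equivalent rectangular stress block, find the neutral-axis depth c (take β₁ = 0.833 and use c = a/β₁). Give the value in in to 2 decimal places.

c ≈ 7.07 in

T = A_s f_y = 4.63 × 40 = 185.2 kips.
a = T/(0.85 f'_c b) = 185.2/(0.85 × 4.35 × 8.5) = 5.8927 in.
With β₁ = 0.833, c = a/β₁ = 5.8927/0.833 = 7.07 in.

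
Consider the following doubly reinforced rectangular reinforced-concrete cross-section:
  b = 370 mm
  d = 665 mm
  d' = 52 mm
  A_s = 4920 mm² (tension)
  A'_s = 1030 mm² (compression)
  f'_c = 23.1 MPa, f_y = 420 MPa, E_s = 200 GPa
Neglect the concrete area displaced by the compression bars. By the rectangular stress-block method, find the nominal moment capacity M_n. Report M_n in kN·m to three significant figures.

M_n ≈ 1170 kN·m

Assume both tension and compression steel yield.
Net tension couple steel: A_s − A'_s = 3890 mm².
a = (A_s − A'_s) f_y / (0.85 f'_c b) = 1633800/(0.85 × 23.1 × 370) = 224.89 mm.
c = a/β₁ = 224.89/0.85 = 264.58 mm; ε'_s = 0.003(c − d')/c = 0.0024 ≥ f_y/E_s = 0.0021, so compression steel does yield.
M_n = (A_s − A'_s) f_y (d − a/2) + A'_s f_y (d − d') = [1633800 × (665 − 112.445) + 432600 × (665 − 52)] × 10⁻⁶ = 902.76 + 265.18 = 1167.94 kN·m.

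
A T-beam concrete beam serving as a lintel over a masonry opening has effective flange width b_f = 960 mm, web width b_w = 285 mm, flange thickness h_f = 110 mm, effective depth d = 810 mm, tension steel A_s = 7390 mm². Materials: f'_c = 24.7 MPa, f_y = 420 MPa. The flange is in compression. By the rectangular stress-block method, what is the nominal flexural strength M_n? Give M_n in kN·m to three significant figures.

Tension: T = A_s f_y = 7390 × 420 = 3103800 N.
Try a within the flange: a = T/(0.85 f'_c b_f) = 3103800/(0.85 × 24.7 × 960) = 153.99 mm.
a = 153.99 > h_f = 110 mm: the block extends into the web. Split into flange-overhang and web parts.
C_f = 0.85 f'_c (b_f − b_w) h_f = 0.85 × 24.7 × (960 − 285) × 110 = 1558879 N.
Remaining web compression depth: a_w = (T − C_f)/(0.85 f'_c b_w) = (3103800 − 1558879)/(0.85 × 24.7 × 285) = 258.19 mm.
M_n = C_f(d − h_f/2) + (T − C_f)(d − a_w/2) = 1558879 × (810 − 55) + 1544921 × (810 − 129.095) = 1176.95 + 1051.94 = 2228.89 × 10⁶ N·mm.
M_n = 2228.89 kN·m.

M_n ≈ 2230 kN·m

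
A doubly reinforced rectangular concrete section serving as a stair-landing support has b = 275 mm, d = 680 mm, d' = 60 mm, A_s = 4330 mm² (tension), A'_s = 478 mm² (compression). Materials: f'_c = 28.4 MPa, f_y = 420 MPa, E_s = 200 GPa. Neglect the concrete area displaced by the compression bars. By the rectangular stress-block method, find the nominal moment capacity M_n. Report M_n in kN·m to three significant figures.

M_n ≈ 1030 kN·m

Assume both tension and compression steel yield.
Net tension couple steel: A_s − A'_s = 3852 mm².
a = (A_s − A'_s) f_y / (0.85 f'_c b) = 1617840/(0.85 × 28.4 × 275) = 243.71 mm.
c = a/β₁ = 243.71/0.847 = 287.73 mm; ε'_s = 0.003(c − d')/c = 0.0024 ≥ f_y/E_s = 0.0021, so compression steel does yield.
M_n = (A_s − A'_s) f_y (d − a/2) + A'_s f_y (d − d') = [1617840 × (680 − 121.855) + 200760 × (680 − 60)] × 10⁻⁶ = 902.99 + 124.47 = 1027.46 kN·m.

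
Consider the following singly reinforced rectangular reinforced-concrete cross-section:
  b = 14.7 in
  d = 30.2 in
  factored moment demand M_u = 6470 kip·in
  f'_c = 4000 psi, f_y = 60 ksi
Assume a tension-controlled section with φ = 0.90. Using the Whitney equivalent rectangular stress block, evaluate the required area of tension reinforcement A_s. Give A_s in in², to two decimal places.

M_n = M_u/φ = 6470/0.90 = 7188.89 kip·in.
From M_n = 0.85 f'_c a b (d − a/2):
a = d − √(d² − 2M_n/(0.85 f'_c b)) = 30.2 − √(30.2² − 2 × 7188.89/(0.85 × 4 × 14.7)) = 5.213 in.
A_s = 0.85 f'_c a b / f_y = 0.85 × 4 × 5.213 × 14.7 / 60 = 4.342 in².

A_s ≈ 4.34 in²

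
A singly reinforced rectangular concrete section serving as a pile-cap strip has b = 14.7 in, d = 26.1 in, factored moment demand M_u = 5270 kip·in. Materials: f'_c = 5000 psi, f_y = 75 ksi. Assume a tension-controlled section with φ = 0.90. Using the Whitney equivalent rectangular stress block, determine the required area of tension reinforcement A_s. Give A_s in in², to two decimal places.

A_s ≈ 3.23 in²

M_n = M_u/φ = 5270/0.90 = 5855.56 kip·in.
From M_n = 0.85 f'_c a b (d − a/2):
a = d − √(d² − 2M_n/(0.85 f'_c b)) = 26.1 − √(26.1² − 2 × 5855.56/(0.85 × 5 × 14.7)) = 3.879 in.
A_s = 0.85 f'_c a b / f_y = 0.85 × 5 × 3.879 × 14.7 / 75 = 3.231 in².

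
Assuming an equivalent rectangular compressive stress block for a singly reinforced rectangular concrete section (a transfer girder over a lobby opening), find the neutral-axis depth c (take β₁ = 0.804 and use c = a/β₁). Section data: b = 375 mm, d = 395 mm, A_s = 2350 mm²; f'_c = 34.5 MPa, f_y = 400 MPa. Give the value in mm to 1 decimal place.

T = A_s f_y = 2350 × 400 = 940000 N = 940 kN.
Setting C = 0.85 f'_c a b equal to T: a = 940000/(0.85 × 34.5 × 375) = 85.479 mm.
With β₁ = 0.804, c = a/β₁ = 85.479/0.804 = 106.3 mm.

c ≈ 106.3 mm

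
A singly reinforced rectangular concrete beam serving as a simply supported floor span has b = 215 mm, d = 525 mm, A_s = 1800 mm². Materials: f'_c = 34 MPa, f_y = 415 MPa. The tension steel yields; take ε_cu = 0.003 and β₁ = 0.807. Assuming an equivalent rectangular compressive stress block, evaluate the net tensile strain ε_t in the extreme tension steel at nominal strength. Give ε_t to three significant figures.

a = A_s f_y/(0.85 f'_c b) = 120.22 mm.
β₁ = 0.807, so c = a/β₁ = 120.22/0.807 = 148.97 mm.
From the linear strain diagram with ε_cu = 0.003: ε_t = 0.003 (d − c)/c = 0.003 × (525 − 148.97)/148.97 = 0.00757.
Since ε_t ≥ 0.005, the section is tension-controlled.

ε_t ≈ 0.00757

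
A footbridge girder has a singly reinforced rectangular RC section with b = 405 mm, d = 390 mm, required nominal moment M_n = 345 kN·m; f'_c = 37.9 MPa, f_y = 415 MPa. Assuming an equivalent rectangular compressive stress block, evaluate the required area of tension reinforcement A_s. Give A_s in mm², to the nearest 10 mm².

A_s ≈ 2360 mm²

With M_n = 0.85 f'_c a b (d − a/2), solve the quadratic for a:
a = d − √(d² − 2M_n/(0.85 f'_c b)) = 390 − √(390² − 2 × 345×10⁶/(0.85 × 37.9 × 405)) = 75.02 mm.
A_s = 0.85 f'_c a b / f_y = 0.85 × 37.9 × 75.02 × 405 / 415 = 2358.5 mm².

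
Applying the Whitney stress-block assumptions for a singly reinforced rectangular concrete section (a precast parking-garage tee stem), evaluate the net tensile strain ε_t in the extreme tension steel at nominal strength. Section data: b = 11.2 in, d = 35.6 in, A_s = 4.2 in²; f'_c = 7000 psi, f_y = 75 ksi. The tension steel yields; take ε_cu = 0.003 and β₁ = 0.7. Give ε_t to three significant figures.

a = A_s f_y/(0.85 f'_c b) = 4.727 in.
β₁ = 0.7, so c = a/β₁ = 4.727/0.7 = 6.753 in.
From the linear strain diagram with ε_cu = 0.003: ε_t = 0.003 (d − c)/c = 0.003 × (35.6 − 6.753)/6.753 = 0.0128.
Since ε_t ≥ 0.005, the section is tension-controlled.

ε_t ≈ 0.0128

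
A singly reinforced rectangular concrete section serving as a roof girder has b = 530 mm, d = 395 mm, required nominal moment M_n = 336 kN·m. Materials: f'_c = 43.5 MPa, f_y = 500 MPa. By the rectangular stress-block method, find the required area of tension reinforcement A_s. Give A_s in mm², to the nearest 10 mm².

With M_n = 0.85 f'_c a b (d − a/2), solve the quadratic for a:
a = d − √(d² − 2M_n/(0.85 f'_c b)) = 395 − √(395² − 2 × 336×10⁶/(0.85 × 43.5 × 530)) = 46.10 mm.
A_s = 0.85 f'_c a b / f_y = 0.85 × 43.5 × 46.10 × 530 / 500 = 1806.8 mm².

A_s ≈ 1810 mm²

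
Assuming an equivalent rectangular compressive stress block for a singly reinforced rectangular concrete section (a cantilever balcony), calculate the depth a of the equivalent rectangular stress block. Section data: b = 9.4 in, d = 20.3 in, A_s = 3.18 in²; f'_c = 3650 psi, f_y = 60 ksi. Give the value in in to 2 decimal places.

T = A_s f_y = 3.18 × 60 = 190.8 kips.
a = T/(0.85 f'_c b) = 190.8/(0.85 × 3.65 × 9.4) = 6.54 in.

a ≈ 6.54 in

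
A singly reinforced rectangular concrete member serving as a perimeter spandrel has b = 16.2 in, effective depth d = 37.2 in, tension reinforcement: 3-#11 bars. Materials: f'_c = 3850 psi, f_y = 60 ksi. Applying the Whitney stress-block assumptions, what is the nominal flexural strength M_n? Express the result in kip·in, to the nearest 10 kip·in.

M_n ≈ 9700 kip·in

A_s = 3 × 1.56 = 4.68 in².
T = A_s f_y = 4.68 × 60 = 280.8 kips.
a = T/(0.85 f'_c b) = 280.8/(0.85 × 3.85 × 16.2) = 5.297 in.
M_n = T(d − a/2) = 280.8 × (37.2 − 2.6485) = 9702.1 kip·in.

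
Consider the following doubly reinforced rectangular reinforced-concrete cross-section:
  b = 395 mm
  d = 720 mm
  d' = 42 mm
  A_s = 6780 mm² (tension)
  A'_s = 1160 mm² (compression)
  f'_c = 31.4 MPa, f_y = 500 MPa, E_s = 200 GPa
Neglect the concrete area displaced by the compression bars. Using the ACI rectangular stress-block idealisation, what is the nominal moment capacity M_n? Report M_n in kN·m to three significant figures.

Assume both tension and compression steel yield.
Net tension couple steel: A_s − A'_s = 5620 mm².
a = (A_s − A'_s) f_y / (0.85 f'_c b) = 2810000/(0.85 × 31.4 × 395) = 266.54 mm.
c = a/β₁ = 266.54/0.826 = 322.69 mm; ε'_s = 0.003(c − d')/c = 0.0026 ≥ f_y/E_s = 0.0025, so compression steel does yield.
M_n = (A_s − A'_s) f_y (d − a/2) + A'_s f_y (d − d') = [2810000 × (720 − 133.27) + 580000 × (720 − 42)] × 10⁻⁶ = 1648.71 + 393.24 = 2041.95 kN·m.

M_n ≈ 2040 kN·m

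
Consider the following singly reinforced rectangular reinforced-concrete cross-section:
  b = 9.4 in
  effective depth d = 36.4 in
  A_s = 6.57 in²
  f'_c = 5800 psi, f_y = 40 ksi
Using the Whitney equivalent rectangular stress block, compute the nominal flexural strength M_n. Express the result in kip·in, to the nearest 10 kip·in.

T = A_s f_y = 6.57 × 40 = 262.8 kips.
a = T/(0.85 f'_c b) = 262.8/(0.85 × 5.8 × 9.4) = 5.671 in.
M_n = T(d − a/2) = 262.8 × (36.4 − 2.8355) = 8820.8 kip·in.

M_n ≈ 8820 kip·in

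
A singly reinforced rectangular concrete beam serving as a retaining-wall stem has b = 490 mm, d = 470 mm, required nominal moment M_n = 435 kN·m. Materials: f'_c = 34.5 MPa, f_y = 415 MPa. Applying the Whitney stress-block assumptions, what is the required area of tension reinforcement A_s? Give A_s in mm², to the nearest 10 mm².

With M_n = 0.85 f'_c a b (d − a/2), solve the quadratic for a:
a = d − √(d² − 2M_n/(0.85 f'_c b)) = 470 − √(470² − 2 × 435×10⁶/(0.85 × 34.5 × 490)) = 69.56 mm.
A_s = 0.85 f'_c a b / f_y = 0.85 × 34.5 × 69.56 × 490 / 415 = 2408.5 mm².

A_s ≈ 2410 mm²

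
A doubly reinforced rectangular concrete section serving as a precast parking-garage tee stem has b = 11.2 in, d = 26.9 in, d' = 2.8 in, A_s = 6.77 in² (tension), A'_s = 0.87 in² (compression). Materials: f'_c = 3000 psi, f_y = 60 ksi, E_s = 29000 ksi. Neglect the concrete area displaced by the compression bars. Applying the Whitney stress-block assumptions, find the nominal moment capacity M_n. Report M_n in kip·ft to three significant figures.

Assume both steels yield.
a = (A_s − A'_s) f_y/(0.85 f'_c b) = (6.77 − 0.87) × 60/(0.85 × 3 × 11.2) = 12.395 in.
c = a/β₁ = 12.395/0.85 = 14.582 in; ε'_s = 0.003(c − d')/c = 0.0024 ≥ ε_y = 0.0021, so the compression steel yields.
M_n = (A_s − A'_s) f_y (d − a/2) + A'_s f_y (d − d') = 354 × (26.9 − 6.1975) + 52.2 × (26.9 − 2.8) = 7328.7 + 1258.0 = 8586.7 kip·in = 8586.7/12 = 715.56 kip·ft.

M_n ≈ 716 kip·ft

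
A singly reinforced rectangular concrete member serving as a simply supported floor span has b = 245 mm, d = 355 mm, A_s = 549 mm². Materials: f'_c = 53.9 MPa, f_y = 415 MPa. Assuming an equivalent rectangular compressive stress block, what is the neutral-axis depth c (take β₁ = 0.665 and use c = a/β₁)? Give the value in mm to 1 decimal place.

c ≈ 30.5 mm

T = A_s f_y = 549 × 415 = 227835 N = 227.835 kN.
Setting C = 0.85 f'_c a b equal to T: a = 227835/(0.85 × 53.9 × 245) = 20.298 mm.
With β₁ = 0.665, c = a/β₁ = 20.298/0.665 = 30.5 mm.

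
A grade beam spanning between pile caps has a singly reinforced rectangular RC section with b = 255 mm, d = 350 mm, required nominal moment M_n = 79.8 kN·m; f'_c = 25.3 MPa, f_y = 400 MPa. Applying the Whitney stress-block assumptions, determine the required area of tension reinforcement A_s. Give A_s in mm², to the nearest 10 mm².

With M_n = 0.85 f'_c a b (d − a/2), solve the quadratic for a:
a = d − √(d² − 2M_n/(0.85 f'_c b)) = 350 − √(350² − 2 × 79.8×10⁶/(0.85 × 25.3 × 255)) = 44.39 mm.
A_s = 0.85 f'_c a b / f_y = 0.85 × 25.3 × 44.39 × 255 / 400 = 608.6 mm².

A_s ≈ 610 mm²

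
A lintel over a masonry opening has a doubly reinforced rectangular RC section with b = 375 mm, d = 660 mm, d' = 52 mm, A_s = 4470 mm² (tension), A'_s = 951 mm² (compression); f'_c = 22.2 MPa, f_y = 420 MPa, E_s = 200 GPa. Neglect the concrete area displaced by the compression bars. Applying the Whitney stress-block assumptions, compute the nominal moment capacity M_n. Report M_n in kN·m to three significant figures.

M_n ≈ 1060 kN·m

Assume both tension and compression steel yield.
Net tension couple steel: A_s − A'_s = 3519 mm².
a = (A_s − A'_s) f_y / (0.85 f'_c b) = 1477980/(0.85 × 22.2 × 375) = 208.86 mm.
c = a/β₁ = 208.86/0.85 = 245.72 mm; ε'_s = 0.003(c − d')/c = 0.0024 ≥ f_y/E_s = 0.0021, so compression steel does yield.
M_n = (A_s − A'_s) f_y (d − a/2) + A'_s f_y (d − d') = [1477980 × (660 − 104.43) + 399420 × (660 − 52)] × 10⁻⁶ = 821.12 + 242.85 = 1063.97 kN·m.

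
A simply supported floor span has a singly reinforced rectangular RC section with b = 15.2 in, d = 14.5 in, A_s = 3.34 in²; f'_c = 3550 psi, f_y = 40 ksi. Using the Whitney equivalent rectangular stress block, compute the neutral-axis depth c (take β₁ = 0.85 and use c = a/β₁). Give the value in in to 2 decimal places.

c ≈ 3.43 in

T = A_s f_y = 3.34 × 40 = 133.6 kips.
a = T/(0.85 f'_c b) = 133.6/(0.85 × 3.55 × 15.2) = 2.9128 in.
With β₁ = 0.85, c = a/β₁ = 2.9128/0.85 = 3.43 in.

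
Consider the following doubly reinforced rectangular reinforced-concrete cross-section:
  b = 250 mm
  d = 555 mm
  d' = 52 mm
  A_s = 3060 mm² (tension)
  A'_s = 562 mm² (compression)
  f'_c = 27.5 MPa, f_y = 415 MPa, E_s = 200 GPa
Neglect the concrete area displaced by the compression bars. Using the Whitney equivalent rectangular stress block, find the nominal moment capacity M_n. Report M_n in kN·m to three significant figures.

M_n ≈ 601 kN·m

Assume both tension and compression steel yield.
Net tension couple steel: A_s − A'_s = 2498 mm².
a = (A_s − A'_s) f_y / (0.85 f'_c b) = 1036670/(0.85 × 27.5 × 250) = 177.40 mm.
c = a/β₁ = 177.40/0.85 = 208.71 mm; ε'_s = 0.003(c − d')/c = 0.0023 ≥ f_y/E_s = 0.0021, so compression steel does yield.
M_n = (A_s − A'_s) f_y (d − a/2) + A'_s f_y (d − d') = [1036670 × (555 − 88.7) + 233230 × (555 − 52)] × 10⁻⁶ = 483.40 + 117.31 = 600.71 kN·m.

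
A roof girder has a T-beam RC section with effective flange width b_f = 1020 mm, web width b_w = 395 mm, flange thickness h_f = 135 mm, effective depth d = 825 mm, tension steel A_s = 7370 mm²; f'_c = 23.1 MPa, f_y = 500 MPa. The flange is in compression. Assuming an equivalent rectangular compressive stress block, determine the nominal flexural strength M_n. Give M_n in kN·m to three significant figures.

Tension: T = A_s f_y = 7370 × 500 = 3685000 N.
Try a within the flange: a = T/(0.85 f'_c b_f) = 3685000/(0.85 × 23.1 × 1020) = 184.00 mm.
a = 184.00 > h_f = 135 mm: the block extends into the web. Split into flange-overhang and web parts.
C_f = 0.85 f'_c (b_f − b_w) h_f = 0.85 × 23.1 × (1020 − 395) × 135 = 1656703 N.
Remaining web compression depth: a_w = (T − C_f)/(0.85 f'_c b_w) = (3685000 − 1656703)/(0.85 × 23.1 × 395) = 261.52 mm.
M_n = C_f(d − h_f/2) + (T − C_f)(d − a_w/2) = 1656703 × (825 − 67.5) + 2028297 × (825 − 130.76) = 1254.95 + 1408.12 = 2663.07 × 10⁶ N·mm.
M_n = 2663.07 kN·m.

M_n ≈ 2660 kN·m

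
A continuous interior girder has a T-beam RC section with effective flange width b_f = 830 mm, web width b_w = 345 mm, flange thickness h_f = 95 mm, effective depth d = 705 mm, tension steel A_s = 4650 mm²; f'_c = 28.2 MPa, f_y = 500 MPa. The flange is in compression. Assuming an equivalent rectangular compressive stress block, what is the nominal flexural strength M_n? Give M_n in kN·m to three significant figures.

Tension: T = A_s f_y = 4650 × 500 = 2325000 N.
Try a within the flange: a = T/(0.85 f'_c b_f) = 2325000/(0.85 × 28.2 × 830) = 116.86 mm.
a = 116.86 > h_f = 95 mm: the block extends into the web. Split into flange-overhang and web parts.
C_f = 0.85 f'_c (b_f − b_w) h_f = 0.85 × 28.2 × (830 − 345) × 95 = 1104418 N.
Remaining web compression depth: a_w = (T − C_f)/(0.85 f'_c b_w) = (2325000 − 1104418)/(0.85 × 28.2 × 345) = 147.60 mm.
M_n = C_f(d − h_f/2) + (T − C_f)(d − a_w/2) = 1104418 × (705 − 47.5) + 1220582 × (705 − 73.8) = 726.15 + 770.43 = 1496.58 × 10⁶ N·mm.
M_n = 1496.58 kN·m.

M_n ≈ 1500 kN·m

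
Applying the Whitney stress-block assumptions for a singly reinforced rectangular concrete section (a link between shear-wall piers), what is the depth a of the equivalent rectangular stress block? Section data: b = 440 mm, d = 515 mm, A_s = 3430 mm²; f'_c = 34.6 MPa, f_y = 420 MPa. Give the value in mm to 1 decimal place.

T = A_s f_y = 3430 × 420 = 1440600 N = 1440.6 kN.
Setting C = 0.85 f'_c a b equal to T: a = 1440600/(0.85 × 34.6 × 440) = 111.3 mm.

a ≈ 111.3 mm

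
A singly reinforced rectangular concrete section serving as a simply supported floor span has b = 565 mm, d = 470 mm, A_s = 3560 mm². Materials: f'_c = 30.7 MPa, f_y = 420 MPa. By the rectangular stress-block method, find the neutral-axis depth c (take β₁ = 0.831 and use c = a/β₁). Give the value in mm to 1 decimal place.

c ≈ 122.0 mm

T = A_s f_y = 3560 × 420 = 1495200 N = 1495.2 kN.
Setting C = 0.85 f'_c a b equal to T: a = 1495200/(0.85 × 30.7 × 565) = 101.413 mm.
With β₁ = 0.831, c = a/β₁ = 101.413/0.831 = 122.0 mm.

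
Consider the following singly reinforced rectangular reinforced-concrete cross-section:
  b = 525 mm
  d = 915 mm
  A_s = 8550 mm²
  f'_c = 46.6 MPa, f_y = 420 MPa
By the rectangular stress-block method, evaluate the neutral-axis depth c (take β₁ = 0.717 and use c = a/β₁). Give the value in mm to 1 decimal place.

T = A_s f_y = 8550 × 420 = 3591000 N = 3591 kN.
Setting C = 0.85 f'_c a b equal to T: a = 3591000/(0.85 × 46.6 × 525) = 172.684 mm.
With β₁ = 0.717, c = a/β₁ = 172.684/0.717 = 240.8 mm.

c ≈ 240.8 mm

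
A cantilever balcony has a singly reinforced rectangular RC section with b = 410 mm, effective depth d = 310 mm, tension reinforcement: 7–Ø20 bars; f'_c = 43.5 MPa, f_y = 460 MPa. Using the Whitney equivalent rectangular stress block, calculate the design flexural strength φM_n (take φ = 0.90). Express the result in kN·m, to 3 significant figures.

φM_n ≈ 252 kN·m

A_s = 7 × 314 = 2198 mm².
T = A_s f_y = 2198 × 460 = 1011080 N = 1011.08 kN.
From C = T: a = T/(0.85 f'_c b) = 1011080/(0.85 × 43.5 × 410) = 66.70 mm.
M_n = T(d − a/2) = 1011.08 kN × (310 − 33.35) mm = 279.72 kN·m.
φM_n = 0.90 × 279.72 = 251.75 kN·m.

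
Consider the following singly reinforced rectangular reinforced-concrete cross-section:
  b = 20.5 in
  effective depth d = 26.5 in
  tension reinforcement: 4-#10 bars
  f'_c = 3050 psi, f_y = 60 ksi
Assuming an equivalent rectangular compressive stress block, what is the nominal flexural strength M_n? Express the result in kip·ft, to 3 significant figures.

A_s = 4 × 1.27 = 5.08 in².
T = A_s f_y = 5.08 × 60 = 304.8 kips.
a = T/(0.85 f'_c b) = 304.8/(0.85 × 3.05 × 20.5) = 5.735 in.
M_n = T(d − a/2) = 304.8 × (26.5 − 2.8675) = 7203.2 kip·in = 7203.2/12 = 600.27 kip·ft.

M_n ≈ 600 kip·ft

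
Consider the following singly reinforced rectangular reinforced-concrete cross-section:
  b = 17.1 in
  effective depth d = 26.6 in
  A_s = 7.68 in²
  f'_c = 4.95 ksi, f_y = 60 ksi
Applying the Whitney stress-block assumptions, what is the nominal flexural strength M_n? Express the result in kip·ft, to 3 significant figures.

T = A_s f_y = 7.68 × 60 = 460.8 kips.
a = T/(0.85 f'_c b) = 460.8/(0.85 × 4.95 × 17.1) = 6.405 in.
M_n = T(d − a/2) = 460.8 × (26.6 − 3.2025) = 10781.6 kip·in = 10781.6/12 = 898.47 kip·ft.

M_n ≈ 898 kip·ft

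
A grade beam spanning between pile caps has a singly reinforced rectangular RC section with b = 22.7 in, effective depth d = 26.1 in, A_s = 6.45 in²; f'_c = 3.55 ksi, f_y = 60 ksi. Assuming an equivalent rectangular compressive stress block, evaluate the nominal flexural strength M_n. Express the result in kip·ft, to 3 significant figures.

M_n ≈ 751 kip·ft

T = A_s f_y = 6.45 × 60 = 387 kips.
a = T/(0.85 f'_c b) = 387/(0.85 × 3.55 × 22.7) = 5.650 in.
M_n = T(d − a/2) = 387 × (26.1 − 2.825) = 9007.4 kip·in = 9007.4/12 = 750.62 kip·ft.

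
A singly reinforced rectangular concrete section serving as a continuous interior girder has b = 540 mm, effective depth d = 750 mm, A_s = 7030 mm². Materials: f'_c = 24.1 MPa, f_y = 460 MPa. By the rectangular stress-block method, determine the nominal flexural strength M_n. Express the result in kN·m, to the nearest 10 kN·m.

M_n ≈ 1950 kN·m

T = A_s f_y = 7030 × 460 = 3233800 N = 3233.8 kN.
From C = T: a = T/(0.85 f'_c b) = 3233800/(0.85 × 24.1 × 540) = 292.34 mm.
M_n = T(d − a/2) = 3233.8 kN × (750 − 146.17) mm = 1952.67 kN·m.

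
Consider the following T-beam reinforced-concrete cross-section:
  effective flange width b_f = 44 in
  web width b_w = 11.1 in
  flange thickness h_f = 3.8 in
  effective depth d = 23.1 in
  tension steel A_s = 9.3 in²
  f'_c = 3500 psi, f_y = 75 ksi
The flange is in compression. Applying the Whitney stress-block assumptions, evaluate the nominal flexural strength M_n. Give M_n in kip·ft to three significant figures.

Tension: T = A_s f_y = 9.3 × 75 = 697.5 kips.
Try a within the flange: a = T/(0.85 f'_c b_f) = 697.5/(0.85 × 3.5 × 44) = 5.328 in.
a = 5.328 > h_f = 3.8 in: the block extends into the web. Split into flange-overhang and web parts.
C_f = 0.85 f'_c (b_f − b_w) h_f = 0.85 × 3.5 × (44 − 11.1) × 3.8 = 371.9 kips.
Remaining web compression depth: a_w = (T − C_f)/(0.85 f'_c b_w) = (697.5 − 371.9)/(0.85 × 3.5 × 11.1) = 9.860 in.
M_n = C_f(d − h_f/2) + (T − C_f)(d − a_w/2) = 371.9 × (23.1 − 1.9) + 325.6 × (23.1 − 4.93) = 7884.3 + 5916.2 = 13800.5 kip·in.
M_n = 13800.5/12 = 1150.04 kip·ft.

M_n ≈ 1150 kip·ft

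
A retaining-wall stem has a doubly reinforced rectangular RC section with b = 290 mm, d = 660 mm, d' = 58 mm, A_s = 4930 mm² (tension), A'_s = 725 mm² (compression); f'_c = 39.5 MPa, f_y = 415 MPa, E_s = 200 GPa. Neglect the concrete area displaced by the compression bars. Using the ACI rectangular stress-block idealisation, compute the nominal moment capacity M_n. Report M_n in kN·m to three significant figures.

Assume both tension and compression steel yield.
Net tension couple steel: A_s − A'_s = 4205 mm².
a = (A_s − A'_s) f_y / (0.85 f'_c b) = 1745075/(0.85 × 39.5 × 290) = 179.23 mm.
c = a/β₁ = 179.23/0.768 = 233.37 mm; ε'_s = 0.003(c − d')/c = 0.0023 ≥ f_y/E_s = 0.0021, so compression steel does yield.
M_n = (A_s − A'_s) f_y (d − a/2) + A'_s f_y (d − d') = [1745075 × (660 − 89.615) + 300875 × (660 − 58)] × 10⁻⁶ = 995.36 + 181.13 = 1176.49 kN·m.

M_n ≈ 1180 kN·m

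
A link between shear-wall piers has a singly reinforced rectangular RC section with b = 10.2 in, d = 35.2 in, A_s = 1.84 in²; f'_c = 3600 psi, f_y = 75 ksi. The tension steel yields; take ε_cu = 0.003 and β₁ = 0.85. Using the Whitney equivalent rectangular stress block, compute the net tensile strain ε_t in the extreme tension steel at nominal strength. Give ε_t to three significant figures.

a = A_s f_y/(0.85 f'_c b) = 4.421 in.
β₁ = 0.85, so c = a/β₁ = 4.421/0.85 = 5.201 in.
From the linear strain diagram with ε_cu = 0.003: ε_t = 0.003 (d − c)/c = 0.003 × (35.2 − 5.201)/5.201 = 0.0173.
Since ε_t ≥ 0.005, the section is tension-controlled.

ε_t ≈ 0.0173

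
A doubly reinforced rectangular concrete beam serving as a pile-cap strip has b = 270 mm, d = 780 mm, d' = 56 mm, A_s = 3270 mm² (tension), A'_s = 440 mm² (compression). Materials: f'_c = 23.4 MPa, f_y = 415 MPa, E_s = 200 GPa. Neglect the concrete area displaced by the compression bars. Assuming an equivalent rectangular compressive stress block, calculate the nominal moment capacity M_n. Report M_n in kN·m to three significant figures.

Assume both tension and compression steel yield.
Net tension couple steel: A_s − A'_s = 2830 mm².
a = (A_s − A'_s) f_y / (0.85 f'_c b) = 1174450/(0.85 × 23.4 × 270) = 218.69 mm.
c = a/β₁ = 218.69/0.85 = 257.28 mm; ε'_s = 0.003(c − d')/c = 0.0023 ≥ f_y/E_s = 0.0021, so compression steel does yield.
M_n = (A_s − A'_s) f_y (d − a/2) + A'_s f_y (d − d') = [1174450 × (780 − 109.345) + 182600 × (780 − 56)] × 10⁻⁶ = 787.65 + 132.20 = 919.85 kN·m.

M_n ≈ 920 kN·m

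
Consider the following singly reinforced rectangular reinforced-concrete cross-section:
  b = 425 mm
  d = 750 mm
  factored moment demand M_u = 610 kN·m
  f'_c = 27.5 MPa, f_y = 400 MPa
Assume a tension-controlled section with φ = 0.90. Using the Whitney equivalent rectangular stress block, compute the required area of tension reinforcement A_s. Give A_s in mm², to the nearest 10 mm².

A_s ≈ 2420 mm²

M_n = M_u/φ = 610/0.90 = 677.778 kN·m.
With M_n = 0.85 f'_c a b (d − a/2), solve the quadratic for a:
a = d − √(d² − 2M_n/(0.85 f'_c b)) = 750 − √(750² − 2 × 677.778×10⁶/(0.85 × 27.5 × 425)) = 97.28 mm.
A_s = 0.85 f'_c a b / f_y = 0.85 × 27.5 × 97.28 × 425 / 400 = 2416.0 mm².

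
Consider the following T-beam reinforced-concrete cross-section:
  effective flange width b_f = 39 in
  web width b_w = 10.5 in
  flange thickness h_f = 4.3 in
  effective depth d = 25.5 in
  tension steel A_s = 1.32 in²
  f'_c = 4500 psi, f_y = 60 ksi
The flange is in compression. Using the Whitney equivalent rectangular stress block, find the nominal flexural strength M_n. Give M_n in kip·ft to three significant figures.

M_n ≈ 167 kip·ft

Tension: T = A_s f_y = 1.32 × 60 = 79.2 kips.
Try a within the flange: a = T/(0.85 f'_c b_f) = 79.2/(0.85 × 4.5 × 39) = 0.531 in.
Since a = 0.531 ≤ h_f = 4.3 in, the stress block lies entirely in the flange; analyse as a rectangular beam of width b_f.
M_n = T(d − a/2) = 79.2 × (25.5 − 0.2655) = 1998.6 kip·in.
M_n = 1998.6/12 = 166.55 kip·ft.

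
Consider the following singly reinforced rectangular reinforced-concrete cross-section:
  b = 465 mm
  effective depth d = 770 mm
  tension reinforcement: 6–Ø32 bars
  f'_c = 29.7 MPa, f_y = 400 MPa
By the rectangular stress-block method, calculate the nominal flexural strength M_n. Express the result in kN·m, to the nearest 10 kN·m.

M_n ≈ 1330 kN·m

A_s = 6 × 804 = 4824 mm².
T = A_s f_y = 4824 × 400 = 1929600 N = 1929.6 kN.
From C = T: a = T/(0.85 f'_c b) = 1929600/(0.85 × 29.7 × 465) = 164.38 mm.
M_n = T(d − a/2) = 1929.6 kN × (770 − 82.19) mm = 1327.20 kN·m.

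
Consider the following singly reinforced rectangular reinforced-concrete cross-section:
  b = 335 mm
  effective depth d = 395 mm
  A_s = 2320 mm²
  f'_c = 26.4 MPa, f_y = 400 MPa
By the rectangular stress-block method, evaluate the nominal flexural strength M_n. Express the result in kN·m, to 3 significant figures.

T = A_s f_y = 2320 × 400 = 928000 N = 928 kN.
From C = T: a = T/(0.85 f'_c b) = 928000/(0.85 × 26.4 × 335) = 123.45 mm.
M_n = T(d − a/2) = 928 kN × (395 − 61.725) mm = 309.28 kN·m.

M_n ≈ 309 kN·m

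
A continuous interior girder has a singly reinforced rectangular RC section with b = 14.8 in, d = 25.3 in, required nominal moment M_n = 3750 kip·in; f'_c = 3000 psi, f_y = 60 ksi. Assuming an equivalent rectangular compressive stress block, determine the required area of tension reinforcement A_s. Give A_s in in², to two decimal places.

A_s ≈ 2.70 in²

From M_n = 0.85 f'_c a b (d − a/2):
a = d − √(d² − 2M_n/(0.85 f'_c b)) = 25.3 − √(25.3² − 2 × 3750/(0.85 × 3 × 14.8)) = 4.291 in.
A_s = 0.85 f'_c a b / f_y = 0.85 × 3 × 4.291 × 14.8 / 60 = 2.699 in².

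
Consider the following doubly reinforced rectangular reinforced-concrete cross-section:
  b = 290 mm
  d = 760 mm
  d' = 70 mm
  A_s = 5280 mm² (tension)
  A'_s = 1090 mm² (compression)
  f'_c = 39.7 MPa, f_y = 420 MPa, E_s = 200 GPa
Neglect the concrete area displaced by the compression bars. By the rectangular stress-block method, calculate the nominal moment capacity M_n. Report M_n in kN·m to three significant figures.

Assume both tension and compression steel yield.
Net tension couple steel: A_s − A'_s = 4190 mm².
a = (A_s − A'_s) f_y / (0.85 f'_c b) = 1759800/(0.85 × 39.7 × 290) = 179.83 mm.
c = a/β₁ = 179.83/0.766 = 234.77 mm; ε'_s = 0.003(c − d')/c = 0.0021 ≥ f_y/E_s = 0.0021, so compression steel does yield.
M_n = (A_s − A'_s) f_y (d − a/2) + A'_s f_y (d − d') = [1759800 × (760 − 89.915) + 457800 × (760 − 70)] × 10⁻⁶ = 1179.22 + 315.88 = 1495.10 kN·m.

M_n ≈ 1500 kN·m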